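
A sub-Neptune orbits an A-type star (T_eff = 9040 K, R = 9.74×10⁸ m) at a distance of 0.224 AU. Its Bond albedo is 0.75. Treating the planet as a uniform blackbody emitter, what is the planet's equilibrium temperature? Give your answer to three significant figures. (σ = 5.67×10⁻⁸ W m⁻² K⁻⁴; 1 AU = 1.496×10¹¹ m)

T_eq ≈ 771 K

d = 0.224 AU = 3.35×10¹⁰ m.
L = 4πR_⋆²σT_⋆⁴ = 4π(9.74×10⁸)² × 5.67×10⁻⁸ × (9040)⁴ = 4.51×10²⁷ W.
S = L/(4πd²) = 3.20×10⁵ W m⁻².
Energy balance: absorbed = emitted ⇒ πR²·S(1−A) = 4πR²·σT_eq⁴, so T_eq⁴ = S(1−A)/(4σ).
T_eq = [3.20×10⁵ × 0.25 / (4 × 5.67×10⁻⁸)]^(1/4) = (3.53×10¹¹)^(1/4) = 771 K.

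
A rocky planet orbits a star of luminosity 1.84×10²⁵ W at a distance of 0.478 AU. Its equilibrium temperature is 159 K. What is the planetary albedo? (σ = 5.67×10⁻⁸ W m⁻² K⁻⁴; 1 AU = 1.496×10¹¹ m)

A ≈ 0.49

d = 0.478 AU = 7.15×10¹⁰ m.
Flux: S = L/(4πd²) = 1.84×10²⁵/(4π×(7.15×10¹⁰)²) = 286 W m⁻².
From T_eq⁴ = S(1−A)/(4σ): 1−A = 4σT_eq⁴/S.
1−A = 4 × 5.67×10⁻⁸ × (159)⁴ / 286 = 0.506.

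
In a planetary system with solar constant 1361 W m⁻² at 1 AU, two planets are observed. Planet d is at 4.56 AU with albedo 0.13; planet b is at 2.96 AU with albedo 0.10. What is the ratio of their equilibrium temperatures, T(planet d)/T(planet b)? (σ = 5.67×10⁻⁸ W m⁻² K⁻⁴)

T₁/T₂ ≈ 0.799

T_eq = [S₀(1−A)/(4σd²)]^(1/4), so T ∝ (1−A)^(1/4) / √d.
T₁ = [1361×0.87/(4×5.67×10⁻⁸×4.56²)]^(1/4) = 125.88 K.
T₂ = [1361×0.90/(4×5.67×10⁻⁸×2.96²)]^(1/4) = 157.57 K.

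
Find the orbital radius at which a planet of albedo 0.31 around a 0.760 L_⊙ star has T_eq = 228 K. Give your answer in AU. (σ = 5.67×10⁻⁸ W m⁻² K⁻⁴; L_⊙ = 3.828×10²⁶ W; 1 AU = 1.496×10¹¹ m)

d ≈ 1.08 AU

L = 0.760 × 3.828×10²⁶ = 2.91×10²⁶ W.
From T_eq⁴ = L(1−A)/(16πσd²): d = √[L(1−A)/(16πσT_eq⁴)].
d = √[2.91×10²⁶ × 0.69 / (16π × 5.67×10⁻⁸ × (228)⁴)] = 1.61×10¹¹ m = 1.08 AU.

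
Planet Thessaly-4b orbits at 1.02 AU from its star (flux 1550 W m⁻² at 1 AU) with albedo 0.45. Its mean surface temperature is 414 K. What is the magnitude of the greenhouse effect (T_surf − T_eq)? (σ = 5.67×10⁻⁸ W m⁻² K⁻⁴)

ΔT ≈ 168.8 K

S = 1550/1.02² = 1490 W m⁻².
T_eq = [S(1−A)/(4σ)]^(1/4) = [1490×0.55/(4×5.67×10⁻⁸)]^(1/4) = 245.2 K.
ΔT = T_surf − T_eq = 414 − 245.2.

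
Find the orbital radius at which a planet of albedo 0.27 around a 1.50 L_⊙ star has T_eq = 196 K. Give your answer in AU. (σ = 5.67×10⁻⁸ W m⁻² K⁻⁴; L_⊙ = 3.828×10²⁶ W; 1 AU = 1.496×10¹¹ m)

d ≈ 2.11 AU

L = 1.50 × 3.828×10²⁶ = 5.74×10²⁶ W.
From T_eq⁴ = L(1−A)/(16πσd²): d = √[L(1−A)/(16πσT_eq⁴)].
d = √[5.74×10²⁶ × 0.73 / (16π × 5.67×10⁻⁸ × (196)⁴)] = 3.16×10¹¹ m = 2.11 AU.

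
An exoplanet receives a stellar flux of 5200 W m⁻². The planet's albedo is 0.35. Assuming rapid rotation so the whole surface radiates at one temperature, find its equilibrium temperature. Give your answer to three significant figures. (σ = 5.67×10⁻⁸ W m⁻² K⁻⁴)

T_eq ≈ 349 K

Energy balance: absorbed = emitted ⇒ πR²·S(1−A) = 4πR²·σT_eq⁴, so T_eq⁴ = S(1−A)/(4σ).
T_eq = [5200 × 0.65 / (4 × 5.67×10⁻⁸)]^(1/4) = (1.49×10¹⁰)^(1/4) = 349 K.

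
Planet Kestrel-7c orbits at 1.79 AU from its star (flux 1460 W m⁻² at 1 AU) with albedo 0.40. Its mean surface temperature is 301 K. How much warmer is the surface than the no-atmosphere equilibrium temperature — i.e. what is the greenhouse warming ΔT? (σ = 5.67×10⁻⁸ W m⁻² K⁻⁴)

ΔT ≈ 114.7 K

S = 1460/1.79² = 455.7 W m⁻².
T_eq = [S(1−A)/(4σ)]^(1/4) = [455.7×0.60/(4×5.67×10⁻⁸)]^(1/4) = 186.3 K.
ΔT = T_surf − T_eq = 301 − 186.3.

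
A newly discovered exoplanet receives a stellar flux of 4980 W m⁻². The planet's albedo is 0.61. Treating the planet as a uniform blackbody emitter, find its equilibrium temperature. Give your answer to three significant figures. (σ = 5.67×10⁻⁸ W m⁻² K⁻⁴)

Energy balance: absorbed = emitted ⇒ πR²·S(1−A) = 4πR²·σT_eq⁴, so T_eq⁴ = S(1−A)/(4σ).
T_eq = [4980 × 0.39 / (4 × 5.67×10⁻⁸)]^(1/4) = (8.56×10⁹)^(1/4) = 304 K.

T_eq ≈ 304 K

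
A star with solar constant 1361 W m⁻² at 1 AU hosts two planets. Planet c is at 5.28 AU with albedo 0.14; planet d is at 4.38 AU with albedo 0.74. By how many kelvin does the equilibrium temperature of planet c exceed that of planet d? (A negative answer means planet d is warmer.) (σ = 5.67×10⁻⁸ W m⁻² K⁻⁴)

T_eq = [S₀(1−A)/(4σd²)]^(1/4), so T ∝ (1−A)^(1/4) / √d.
T₁ = [1361×0.86/(4×5.67×10⁻⁸×5.28²)]^(1/4) = 116.64 K.
T₂ = [1361×0.26/(4×5.67×10⁻⁸×4.38²)]^(1/4) = 94.96 K.

ΔT ≈ 21.7 K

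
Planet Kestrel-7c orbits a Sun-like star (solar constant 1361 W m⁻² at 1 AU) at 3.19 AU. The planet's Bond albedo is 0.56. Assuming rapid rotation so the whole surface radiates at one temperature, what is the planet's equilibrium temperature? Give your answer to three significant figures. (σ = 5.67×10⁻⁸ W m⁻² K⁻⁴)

T_eq ≈ 127 K

Flux at 3.19 AU: S = 1361/3.19² = 134 W m⁻².
Energy balance: absorbed = emitted ⇒ πR²·S(1−A) = 4πR²·σT_eq⁴, so T_eq⁴ = S(1−A)/(4σ).
T_eq = [134 × 0.44 / (4 × 5.67×10⁻⁸)]^(1/4) = (2.59×10⁸)^(1/4) = 127 K.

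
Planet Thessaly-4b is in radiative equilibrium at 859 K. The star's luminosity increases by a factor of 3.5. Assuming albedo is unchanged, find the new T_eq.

T_eq ∝ L^(1/4) · d^(−1/2).
T′ = 859 × 3.5^(1/4) = 1170 K.

T_eq ≈ 1170 K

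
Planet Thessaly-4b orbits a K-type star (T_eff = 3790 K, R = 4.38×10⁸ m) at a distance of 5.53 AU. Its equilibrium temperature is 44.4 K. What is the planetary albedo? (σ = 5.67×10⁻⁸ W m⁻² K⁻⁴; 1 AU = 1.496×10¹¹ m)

A ≈ 0.73

d = 5.53 AU = 8.27×10¹¹ m.
L = 4πR_⋆²σT_⋆⁴ = 4π(4.38×10⁸)² × 5.67×10⁻⁸ × (3790)⁴ = 2.82×10²⁵ W.
S = L/(4πd²) = 3.28 W m⁻².
From T_eq⁴ = S(1−A)/(4σ): 1−A = 4σT_eq⁴/S.
1−A = 4 × 5.67×10⁻⁸ × (44.4)⁴ / 3.28 = 0.269.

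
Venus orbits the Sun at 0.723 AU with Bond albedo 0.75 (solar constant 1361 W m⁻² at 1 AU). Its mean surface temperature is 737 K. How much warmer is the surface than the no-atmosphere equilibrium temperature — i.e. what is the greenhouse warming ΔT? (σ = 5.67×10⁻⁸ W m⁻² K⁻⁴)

ΔT ≈ 505.5 K

S = 1361/0.723² = 2604 W m⁻².
T_eq = [S(1−A)/(4σ)]^(1/4) = [2604×0.25/(4×5.67×10⁻⁸)]^(1/4) = 231.5 K.
ΔT = T_surf − T_eq = 737 − 231.5.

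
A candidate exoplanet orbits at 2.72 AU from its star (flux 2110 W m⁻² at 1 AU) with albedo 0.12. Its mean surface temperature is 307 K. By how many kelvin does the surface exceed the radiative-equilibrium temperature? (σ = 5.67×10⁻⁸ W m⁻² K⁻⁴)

S = 2110/2.72² = 285.2 W m⁻².
T_eq = [S(1−A)/(4σ)]^(1/4) = [285.2×0.88/(4×5.67×10⁻⁸)]^(1/4) = 182.4 K.
ΔT = T_surf − T_eq = 307 − 182.4.

ΔT ≈ 124.6 K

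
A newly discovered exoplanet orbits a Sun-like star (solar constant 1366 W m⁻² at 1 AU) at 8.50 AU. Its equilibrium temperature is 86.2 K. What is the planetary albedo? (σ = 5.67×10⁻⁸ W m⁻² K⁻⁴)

A ≈ 0.34

Flux at 8.50 AU: S = 1366/8.50² = 18.9 W m⁻².
From T_eq⁴ = S(1−A)/(4σ): 1−A = 4σT_eq⁴/S.
1−A = 4 × 5.67×10⁻⁸ × (86.2)⁴ / 18.9 = 0.662.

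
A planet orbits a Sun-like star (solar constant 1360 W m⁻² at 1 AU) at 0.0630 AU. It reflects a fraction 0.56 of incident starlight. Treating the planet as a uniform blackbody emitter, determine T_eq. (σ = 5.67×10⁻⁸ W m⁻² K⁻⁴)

Flux at 0.0630 AU: S = 1360/0.0630² = 3.43×10⁵ W m⁻².
Energy balance: absorbed = emitted ⇒ πR²·S(1−A) = 4πR²·σT_eq⁴, so T_eq⁴ = S(1−A)/(4σ).
T_eq = [3.43×10⁵ × 0.44 / (4 × 5.67×10⁻⁸)]^(1/4) = (6.65×10¹¹)^(1/4) = 903 K.

T_eq ≈ 903 K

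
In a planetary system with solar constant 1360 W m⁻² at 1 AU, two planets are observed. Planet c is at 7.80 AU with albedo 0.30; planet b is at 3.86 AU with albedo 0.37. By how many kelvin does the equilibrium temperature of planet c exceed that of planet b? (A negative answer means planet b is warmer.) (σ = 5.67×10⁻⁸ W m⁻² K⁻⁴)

ΔT ≈ -35.0 K

T_eq = [S₀(1−A)/(4σd²)]^(1/4), so T ∝ (1−A)^(1/4) / √d.
T₁ = [1360×0.70/(4×5.67×10⁻⁸×7.80²)]^(1/4) = 91.14 K.
T₂ = [1360×0.63/(4×5.67×10⁻⁸×3.86²)]^(1/4) = 126.19 K.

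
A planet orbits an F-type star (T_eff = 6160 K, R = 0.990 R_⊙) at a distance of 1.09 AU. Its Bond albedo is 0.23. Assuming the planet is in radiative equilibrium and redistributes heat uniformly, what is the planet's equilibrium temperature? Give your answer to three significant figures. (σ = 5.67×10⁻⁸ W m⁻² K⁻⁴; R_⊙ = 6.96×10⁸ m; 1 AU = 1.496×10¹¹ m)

T_eq ≈ 265 K

R_⋆ = 0.990 × 6.96×10⁸ = 6.89×10⁸ m.
d = 1.09 AU = 1.63×10¹¹ m.
L = 4πR_⋆²σT_⋆⁴ = 4π(6.89×10⁸)² × 5.67×10⁻⁸ × (6160)⁴ = 4.87×10²⁶ W.
S = L/(4πd²) = 1460 W m⁻².
Energy balance: absorbed = emitted ⇒ πR²·S(1−A) = 4πR²·σT_eq⁴, so T_eq⁴ = S(1−A)/(4σ).
T_eq = [1460 × 0.77 / (4 × 5.67×10⁻⁸)]^(1/4) = (4.95×10⁹)^(1/4) = 265 K.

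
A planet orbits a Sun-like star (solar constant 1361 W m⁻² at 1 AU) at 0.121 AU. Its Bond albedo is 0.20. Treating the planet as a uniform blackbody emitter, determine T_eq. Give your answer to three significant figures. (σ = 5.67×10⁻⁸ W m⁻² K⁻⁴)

Flux at 0.121 AU: S = 1361/0.121² = 9.30×10⁴ W m⁻².
Energy balance: absorbed = emitted ⇒ πR²·S(1−A) = 4πR²·σT_eq⁴, so T_eq⁴ = S(1−A)/(4σ).
T_eq = [9.30×10⁴ × 0.80 / (4 × 5.67×10⁻⁸)]^(1/4) = (3.28×10¹¹)^(1/4) = 757 K.

T_eq ≈ 757 K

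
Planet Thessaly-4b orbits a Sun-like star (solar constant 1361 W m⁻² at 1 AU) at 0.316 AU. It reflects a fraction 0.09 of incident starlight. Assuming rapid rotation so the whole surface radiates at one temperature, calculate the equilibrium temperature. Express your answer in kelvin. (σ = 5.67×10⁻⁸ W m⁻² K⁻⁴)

Flux at 0.316 AU: S = 1361/0.316² = 1.36×10⁴ W m⁻².
Energy balance: absorbed = emitted ⇒ πR²·S(1−A) = 4πR²·σT_eq⁴, so T_eq⁴ = S(1−A)/(4σ).
T_eq = [1.36×10⁴ × 0.91 / (4 × 5.67×10⁻⁸)]^(1/4) = (5.47×10¹⁰)^(1/4) = 484 K.

T_eq ≈ 484 K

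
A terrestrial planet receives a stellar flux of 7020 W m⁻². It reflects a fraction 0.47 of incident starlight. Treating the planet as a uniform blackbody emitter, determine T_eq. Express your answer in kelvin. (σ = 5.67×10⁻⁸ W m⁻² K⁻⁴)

Energy balance: absorbed = emitted ⇒ πR²·S(1−A) = 4πR²·σT_eq⁴, so T_eq⁴ = S(1−A)/(4σ).
T_eq = [7020 × 0.53 / (4 × 5.67×10⁻⁸)]^(1/4) = (1.64×10¹⁰)^(1/4) = 358 K.

T_eq ≈ 358 K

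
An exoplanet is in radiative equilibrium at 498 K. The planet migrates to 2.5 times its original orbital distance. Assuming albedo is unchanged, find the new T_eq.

T_eq ∝ L^(1/4) · d^(−1/2).
T′ = 498 / 2.5^(1/2) = 315 K.

T_eq ≈ 315 K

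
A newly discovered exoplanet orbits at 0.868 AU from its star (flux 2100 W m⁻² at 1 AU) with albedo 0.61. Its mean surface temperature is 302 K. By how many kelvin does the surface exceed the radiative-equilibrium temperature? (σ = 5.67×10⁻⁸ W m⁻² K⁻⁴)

ΔT ≈ 38.9 K

S = 2100/0.868² = 2787 W m⁻².
T_eq = [S(1−A)/(4σ)]^(1/4) = [2787×0.39/(4×5.67×10⁻⁸)]^(1/4) = 263.1 K.
ΔT = T_surf − T_eq = 302 − 263.1.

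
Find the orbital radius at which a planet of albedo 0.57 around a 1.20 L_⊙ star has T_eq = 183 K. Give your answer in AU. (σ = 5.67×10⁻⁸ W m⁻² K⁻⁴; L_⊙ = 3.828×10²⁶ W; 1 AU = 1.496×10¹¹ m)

L = 1.20 × 3.828×10²⁶ = 4.59×10²⁶ W.
From T_eq⁴ = L(1−A)/(16πσd²): d = √[L(1−A)/(16πσT_eq⁴)].
d = √[4.59×10²⁶ × 0.43 / (16π × 5.67×10⁻⁸ × (183)⁴)] = 2.49×10¹¹ m = 1.66 AU.

d ≈ 1.66 AU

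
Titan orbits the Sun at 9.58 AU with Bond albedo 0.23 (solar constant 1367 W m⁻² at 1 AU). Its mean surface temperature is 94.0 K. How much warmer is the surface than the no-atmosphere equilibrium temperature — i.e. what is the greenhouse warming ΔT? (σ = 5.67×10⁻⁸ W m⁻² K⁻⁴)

S = 1367/9.58² = 14.89 W m⁻².
T_eq = [S(1−A)/(4σ)]^(1/4) = [14.89×0.77/(4×5.67×10⁻⁸)]^(1/4) = 84.3 K.
ΔT = T_surf − T_eq = 94 − 84.3.

ΔT ≈ 9.7 K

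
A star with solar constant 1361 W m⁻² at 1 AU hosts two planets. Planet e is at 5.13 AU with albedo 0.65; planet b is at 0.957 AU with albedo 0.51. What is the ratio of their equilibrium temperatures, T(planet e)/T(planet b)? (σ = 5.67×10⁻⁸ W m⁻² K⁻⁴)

T₁/T₂ ≈ 0.397

T_eq = [S₀(1−A)/(4σd²)]^(1/4), so T ∝ (1−A)^(1/4) / √d.
T₁ = [1361×0.35/(4×5.67×10⁻⁸×5.13²)]^(1/4) = 94.52 K.
T₂ = [1361×0.49/(4×5.67×10⁻⁸×0.957²)]^(1/4) = 238.04 K.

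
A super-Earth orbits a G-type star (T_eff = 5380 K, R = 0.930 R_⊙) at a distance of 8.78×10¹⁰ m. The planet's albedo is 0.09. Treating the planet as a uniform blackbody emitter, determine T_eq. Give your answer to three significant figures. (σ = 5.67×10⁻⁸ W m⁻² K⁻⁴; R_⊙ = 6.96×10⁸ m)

T_eq ≈ 319 K

R_⋆ = 0.930 × 6.96×10⁸ = 6.47×10⁸ m.
L = 4πR_⋆²σT_⋆⁴ = 4π(6.47×10⁸)² × 5.67×10⁻⁸ × (5380)⁴ = 2.50×10²⁶ W.
S = L/(4πd²) = 2580 W m⁻².
Energy balance: absorbed = emitted ⇒ πR²·S(1−A) = 4πR²·σT_eq⁴, so T_eq⁴ = S(1−A)/(4σ).
T_eq = [2580 × 0.91 / (4 × 5.67×10⁻⁸)]^(1/4) = (1.04×10¹⁰)^(1/4) = 319 K.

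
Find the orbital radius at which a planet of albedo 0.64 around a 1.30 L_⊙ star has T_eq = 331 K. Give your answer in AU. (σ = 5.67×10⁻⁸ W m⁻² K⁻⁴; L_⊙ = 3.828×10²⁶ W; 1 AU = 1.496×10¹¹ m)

d ≈ 0.484 AU

L = 1.30 × 3.828×10²⁶ = 4.98×10²⁶ W.
From T_eq⁴ = L(1−A)/(16πσd²): d = √[L(1−A)/(16πσT_eq⁴)].
d = √[4.98×10²⁶ × 0.36 / (16π × 5.67×10⁻⁸ × (331)⁴)] = 7.24×10¹⁰ m = 0.484 AU.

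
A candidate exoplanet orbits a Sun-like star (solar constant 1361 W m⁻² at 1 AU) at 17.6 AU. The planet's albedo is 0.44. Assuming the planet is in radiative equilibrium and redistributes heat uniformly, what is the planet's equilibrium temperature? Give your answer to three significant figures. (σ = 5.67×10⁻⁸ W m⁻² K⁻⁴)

T_eq ≈ 57.4 K

Flux at 17.6 AU: S = 1361/17.6² = 4.39 W m⁻².
Energy balance: absorbed = emitted ⇒ πR²·S(1−A) = 4πR²·σT_eq⁴, so T_eq⁴ = S(1−A)/(4σ).
T_eq = [4.39 × 0.56 / (4 × 5.67×10⁻⁸)]^(1/4) = (1.08×10⁷)^(1/4) = 57.4 K.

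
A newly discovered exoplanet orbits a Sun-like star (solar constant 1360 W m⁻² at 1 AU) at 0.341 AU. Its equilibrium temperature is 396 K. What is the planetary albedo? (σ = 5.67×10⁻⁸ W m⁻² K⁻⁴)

A ≈ 0.52

Flux at 0.341 AU: S = 1360/0.341² = 1.17×10⁴ W m⁻².
From T_eq⁴ = S(1−A)/(4σ): 1−A = 4σT_eq⁴/S.
1−A = 4 × 5.67×10⁻⁸ × (396)⁴ / 1.17×10⁴ = 0.477.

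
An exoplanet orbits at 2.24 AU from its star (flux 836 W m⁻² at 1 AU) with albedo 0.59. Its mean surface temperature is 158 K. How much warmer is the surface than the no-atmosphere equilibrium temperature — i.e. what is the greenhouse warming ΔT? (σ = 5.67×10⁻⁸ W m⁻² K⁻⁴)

S = 836/2.24² = 166.6 W m⁻².
T_eq = [S(1−A)/(4σ)]^(1/4) = [166.6×0.41/(4×5.67×10⁻⁸)]^(1/4) = 131.7 K.
ΔT = T_surf − T_eq = 158 − 131.7.

ΔT ≈ 26.3 K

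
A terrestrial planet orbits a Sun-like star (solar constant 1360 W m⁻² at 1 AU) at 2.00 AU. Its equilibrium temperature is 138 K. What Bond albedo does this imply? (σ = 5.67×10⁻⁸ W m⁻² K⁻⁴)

Flux at 2.00 AU: S = 1360/2.00² = 340 W m⁻².
From T_eq⁴ = S(1−A)/(4σ): 1−A = 4σT_eq⁴/S.
1−A = 4 × 5.67×10⁻⁸ × (138)⁴ / 340 = 0.242.

A ≈ 0.76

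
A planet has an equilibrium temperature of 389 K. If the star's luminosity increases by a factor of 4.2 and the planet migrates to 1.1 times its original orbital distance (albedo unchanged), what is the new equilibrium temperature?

T_eq ∝ L^(1/4) · d^(−1/2).
T′ = 389 × 4.2^(1/4) / 1.1^(1/2) = 531 K.

T_eq ≈ 531 K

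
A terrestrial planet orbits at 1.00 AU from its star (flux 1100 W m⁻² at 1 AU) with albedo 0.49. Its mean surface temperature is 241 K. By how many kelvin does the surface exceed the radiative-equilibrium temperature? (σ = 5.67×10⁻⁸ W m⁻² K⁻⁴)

S = 1100/1.00² = 1100 W m⁻².
T_eq = [S(1−A)/(4σ)]^(1/4) = [1100×0.51/(4×5.67×10⁻⁸)]^(1/4) = 223.0 K.
ΔT = T_surf − T_eq = 241 − 223.0.

ΔT ≈ 18.0 K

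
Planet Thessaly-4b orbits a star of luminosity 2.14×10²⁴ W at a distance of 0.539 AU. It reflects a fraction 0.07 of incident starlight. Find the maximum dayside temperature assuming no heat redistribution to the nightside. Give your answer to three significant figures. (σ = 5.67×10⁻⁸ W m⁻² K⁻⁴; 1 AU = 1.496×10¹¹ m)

T_ss ≈ 144 K

d = 0.539 AU = 8.06×10¹⁰ m.
Flux: S = L/(4πd²) = 2.14×10²⁴/(4π×(8.06×10¹⁰)²) = 26.2 W m⁻².
With no redistribution each surface element balances locally: S(1−A) = σT⁴.
T = [26.2 × 0.93 / 5.67×10⁻⁸]^(1/4) = (4.30×10⁸)^(1/4) = 144 K.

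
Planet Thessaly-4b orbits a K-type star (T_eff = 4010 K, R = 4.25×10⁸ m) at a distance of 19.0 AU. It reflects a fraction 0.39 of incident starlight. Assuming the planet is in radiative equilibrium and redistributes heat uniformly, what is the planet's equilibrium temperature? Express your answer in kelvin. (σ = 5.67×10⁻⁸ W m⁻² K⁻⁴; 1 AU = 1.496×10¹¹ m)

d = 19.0 AU = 2.84×10¹² m.
L = 4πR_⋆²σT_⋆⁴ = 4π(4.25×10⁸)² × 5.67×10⁻⁸ × (4010)⁴ = 3.33×10²⁵ W.
S = L/(4πd²) = 0.328 W m⁻².
Energy balance: absorbed = emitted ⇒ πR²·S(1−A) = 4πR²·σT_eq⁴, so T_eq⁴ = S(1−A)/(4σ).
T_eq = [0.328 × 0.61 / (4 × 5.67×10⁻⁸)]^(1/4) = (8.82×10⁵)^(1/4) = 30.6 K.

T_eq ≈ 30.6 K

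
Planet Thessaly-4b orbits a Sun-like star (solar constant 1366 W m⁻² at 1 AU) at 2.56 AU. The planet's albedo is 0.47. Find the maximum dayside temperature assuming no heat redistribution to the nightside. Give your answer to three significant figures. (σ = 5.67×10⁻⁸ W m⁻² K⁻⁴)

Flux at 2.56 AU: S = 1366/2.56² = 208 W m⁻².
With no redistribution each surface element balances locally: S(1−A) = σT⁴.
T = [208 × 0.53 / 5.67×10⁻⁸]^(1/4) = (1.95×10⁹)^(1/4) = 210 K.

T_ss ≈ 210 K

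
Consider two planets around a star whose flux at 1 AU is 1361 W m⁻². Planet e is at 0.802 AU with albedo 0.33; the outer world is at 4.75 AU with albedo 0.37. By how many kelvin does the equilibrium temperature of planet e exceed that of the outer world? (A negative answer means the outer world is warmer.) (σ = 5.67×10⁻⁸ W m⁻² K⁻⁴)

T_eq = [S₀(1−A)/(4σd²)]^(1/4), so T ∝ (1−A)^(1/4) / √d.
T₁ = [1361×0.67/(4×5.67×10⁻⁸×0.802²)]^(1/4) = 281.18 K.
T₂ = [1361×0.63/(4×5.67×10⁻⁸×4.75²)]^(1/4) = 113.77 K.

ΔT ≈ 167.4 K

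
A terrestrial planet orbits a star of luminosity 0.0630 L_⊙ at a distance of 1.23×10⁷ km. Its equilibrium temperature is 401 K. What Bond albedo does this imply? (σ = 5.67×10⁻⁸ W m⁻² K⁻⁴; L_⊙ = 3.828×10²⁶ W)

d = 1.23×10⁷ km = 1.23×10¹⁰ m.
L = 0.0630 × 3.828×10²⁶ = 2.41×10²⁵ W.
Flux: S = L/(4πd²) = 2.41×10²⁵/(4π×(1.23×10¹⁰)²) = 1.27×10⁴ W m⁻².
From T_eq⁴ = S(1−A)/(4σ): 1−A = 4σT_eq⁴/S.
1−A = 4 × 5.67×10⁻⁸ × (401)⁴ / 1.27×10⁴ = 0.462.

A ≈ 0.54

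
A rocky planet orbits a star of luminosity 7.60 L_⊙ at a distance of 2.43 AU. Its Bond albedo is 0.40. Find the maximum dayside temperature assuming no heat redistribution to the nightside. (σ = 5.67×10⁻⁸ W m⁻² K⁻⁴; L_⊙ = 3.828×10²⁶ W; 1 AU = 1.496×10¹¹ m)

d = 2.43 AU = 3.64×10¹¹ m.
L = 7.60 × 3.828×10²⁶ = 2.91×10²⁷ W.
Flux: S = L/(4πd²) = 2.91×10²⁷/(4π×(3.64×10¹¹)²) = 1750 W m⁻².
With no redistribution each surface element balances locally: S(1−A) = σT⁴.
T = [1750 × 0.60 / 5.67×10⁻⁸]^(1/4) = (1.85×10¹⁰)^(1/4) = 369 K.

T_ss ≈ 369 K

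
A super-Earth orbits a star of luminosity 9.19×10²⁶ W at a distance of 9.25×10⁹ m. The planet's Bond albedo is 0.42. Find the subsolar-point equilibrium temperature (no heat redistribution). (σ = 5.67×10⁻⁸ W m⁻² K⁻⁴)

T_ss ≈ 1720 K

Flux: S = L/(4πd²) = 9.19×10²⁶/(4π×(9.25×10⁹)²) = 8.55×10⁵ W m⁻².
At the subsolar point the surface absorbs S(1−A) and emits σT⁴ per unit area — no factor of 4, since only the local patch is in balance.
T = [8.55×10⁵ × 0.58 / 5.67×10⁻⁸]^(1/4) = (8.74×10¹²)^(1/4) = 1720 K.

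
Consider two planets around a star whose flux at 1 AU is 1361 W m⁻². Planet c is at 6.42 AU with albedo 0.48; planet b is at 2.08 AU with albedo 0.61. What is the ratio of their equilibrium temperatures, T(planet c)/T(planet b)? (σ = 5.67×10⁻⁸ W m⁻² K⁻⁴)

T_eq = [S₀(1−A)/(4σd²)]^(1/4), so T ∝ (1−A)^(1/4) / √d.
T₁ = [1361×0.52/(4×5.67×10⁻⁸×6.42²)]^(1/4) = 93.28 K.
T₂ = [1361×0.39/(4×5.67×10⁻⁸×2.08²)]^(1/4) = 152.51 K.

T₁/T₂ ≈ 0.612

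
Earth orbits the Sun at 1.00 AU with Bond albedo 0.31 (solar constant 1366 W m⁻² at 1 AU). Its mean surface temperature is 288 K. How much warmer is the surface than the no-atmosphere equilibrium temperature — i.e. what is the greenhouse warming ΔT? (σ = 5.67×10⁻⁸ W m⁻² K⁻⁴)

ΔT ≈ 34.1 K

S = 1366/1.00² = 1366 W m⁻².
T_eq = [S(1−A)/(4σ)]^(1/4) = [1366×0.69/(4×5.67×10⁻⁸)]^(1/4) = 253.9 K.
ΔT = T_surf − T_eq = 288 − 253.9.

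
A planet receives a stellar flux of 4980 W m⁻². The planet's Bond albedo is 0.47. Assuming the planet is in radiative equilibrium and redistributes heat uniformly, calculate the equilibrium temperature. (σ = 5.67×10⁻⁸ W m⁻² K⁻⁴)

T_eq ≈ 328 K

Energy balance: absorbed = emitted ⇒ πR²·S(1−A) = 4πR²·σT_eq⁴, so T_eq⁴ = S(1−A)/(4σ).
T_eq = [4980 × 0.53 / (4 × 5.67×10⁻⁸)]^(1/4) = (1.16×10¹⁰)^(1/4) = 328 K.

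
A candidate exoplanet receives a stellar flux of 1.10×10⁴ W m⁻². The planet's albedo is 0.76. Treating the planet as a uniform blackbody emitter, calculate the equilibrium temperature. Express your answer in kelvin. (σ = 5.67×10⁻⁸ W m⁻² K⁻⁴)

T_eq ≈ 328 K

Energy balance: absorbed = emitted ⇒ πR²·S(1−A) = 4πR²·σT_eq⁴, so T_eq⁴ = S(1−A)/(4σ).
T_eq = [1.10×10⁴ × 0.24 / (4 × 5.67×10⁻⁸)]^(1/4) = (1.16×10¹⁰)^(1/4) = 328 K.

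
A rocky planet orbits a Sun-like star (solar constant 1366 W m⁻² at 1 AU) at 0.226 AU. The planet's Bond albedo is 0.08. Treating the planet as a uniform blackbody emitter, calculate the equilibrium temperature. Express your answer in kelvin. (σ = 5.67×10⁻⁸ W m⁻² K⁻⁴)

T_eq ≈ 574 K

Flux at 0.226 AU: S = 1366/0.226² = 2.67×10⁴ W m⁻².
Energy balance: absorbed = emitted ⇒ πR²·S(1−A) = 4πR²·σT_eq⁴, so T_eq⁴ = S(1−A)/(4σ).
T_eq = [2.67×10⁴ × 0.92 / (4 × 5.67×10⁻⁸)]^(1/4) = (1.08×10¹¹)^(1/4) = 574 K.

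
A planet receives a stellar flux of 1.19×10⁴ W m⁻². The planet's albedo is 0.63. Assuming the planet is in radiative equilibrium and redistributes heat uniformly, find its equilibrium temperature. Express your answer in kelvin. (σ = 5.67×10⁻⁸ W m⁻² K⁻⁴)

Energy balance: absorbed = emitted ⇒ πR²·S(1−A) = 4πR²·σT_eq⁴, so T_eq⁴ = S(1−A)/(4σ).
T_eq = [1.19×10⁴ × 0.37 / (4 × 5.67×10⁻⁸)]^(1/4) = (1.94×10¹⁰)^(1/4) = 373 K.

T_eq ≈ 373 K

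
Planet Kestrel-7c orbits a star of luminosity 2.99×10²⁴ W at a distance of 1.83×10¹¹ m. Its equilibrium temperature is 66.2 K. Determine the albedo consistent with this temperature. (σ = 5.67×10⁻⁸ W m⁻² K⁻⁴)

A ≈ 0.39

Flux: S = L/(4πd²) = 2.99×10²⁴/(4π×(1.83×10¹¹)²) = 7.10 W m⁻².
From T_eq⁴ = S(1−A)/(4σ): 1−A = 4σT_eq⁴/S.
1−A = 4 × 5.67×10⁻⁸ × (66.2)⁴ / 7.10 = 0.613.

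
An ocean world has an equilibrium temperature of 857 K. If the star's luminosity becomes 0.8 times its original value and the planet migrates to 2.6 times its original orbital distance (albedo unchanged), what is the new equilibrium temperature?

T_eq ≈ 503 K

T_eq ∝ L^(1/4) · d^(−1/2).
T′ = 857 × 0.8^(1/4) / 2.6^(1/2) = 503 K.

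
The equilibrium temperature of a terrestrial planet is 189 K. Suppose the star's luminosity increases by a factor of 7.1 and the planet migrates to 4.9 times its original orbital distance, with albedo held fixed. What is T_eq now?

T_eq ≈ 139 K

T_eq ∝ L^(1/4) · d^(−1/2).
T′ = 189 × 7.1^(1/4) / 4.9^(1/2) = 139 K.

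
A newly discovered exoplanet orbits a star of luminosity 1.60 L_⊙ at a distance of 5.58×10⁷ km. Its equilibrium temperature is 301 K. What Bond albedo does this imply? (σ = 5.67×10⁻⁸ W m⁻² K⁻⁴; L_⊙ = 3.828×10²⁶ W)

d = 5.58×10⁷ km = 5.58×10¹⁰ m.
L = 1.60 × 3.828×10²⁶ = 6.12×10²⁶ W.
Flux: S = L/(4πd²) = 6.12×10²⁶/(4π×(5.58×10¹⁰)²) = 1.57×10⁴ W m⁻².
From T_eq⁴ = S(1−A)/(4σ): 1−A = 4σT_eq⁴/S.
1−A = 4 × 5.67×10⁻⁸ × (301)⁴ / 1.57×10⁴ = 0.119.

A ≈ 0.88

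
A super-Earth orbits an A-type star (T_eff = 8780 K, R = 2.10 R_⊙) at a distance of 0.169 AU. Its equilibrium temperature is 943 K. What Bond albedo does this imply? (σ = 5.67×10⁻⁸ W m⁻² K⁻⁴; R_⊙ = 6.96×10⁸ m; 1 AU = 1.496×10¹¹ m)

R_⋆ = 2.10 × 6.96×10⁸ = 1.46×10⁹ m.
d = 0.169 AU = 2.53×10¹⁰ m.
L = 4πR_⋆²σT_⋆⁴ = 4π(1.46×10⁹)² × 5.67×10⁻⁸ × (8780)⁴ = 9.05×10²⁷ W.
S = L/(4πd²) = 1.13×10⁶ W m⁻².
From T_eq⁴ = S(1−A)/(4σ): 1−A = 4σT_eq⁴/S.
1−A = 4 × 5.67×10⁻⁸ × (943)⁴ / 1.13×10⁶ = 0.159.

A ≈ 0.84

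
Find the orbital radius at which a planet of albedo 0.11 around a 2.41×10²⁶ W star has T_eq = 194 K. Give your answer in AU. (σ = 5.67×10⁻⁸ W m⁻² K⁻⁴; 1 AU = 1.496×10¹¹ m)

d ≈ 1.54 AU

From T_eq⁴ = L(1−A)/(16πσd²): d = √[L(1−A)/(16πσT_eq⁴)].
d = √[2.41×10²⁶ × 0.89 / (16π × 5.67×10⁻⁸ × (194)⁴)] = 2.31×10¹¹ m = 1.54 AU.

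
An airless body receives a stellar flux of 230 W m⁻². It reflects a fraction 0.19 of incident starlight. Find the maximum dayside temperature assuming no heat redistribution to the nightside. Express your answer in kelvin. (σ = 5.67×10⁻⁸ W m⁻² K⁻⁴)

T_ss ≈ 239 K

With no redistribution each surface element balances locally: S(1−A) = σT⁴.
T = [230 × 0.81 / 5.67×10⁻⁸]^(1/4) = (3.29×10⁹)^(1/4) = 239 K.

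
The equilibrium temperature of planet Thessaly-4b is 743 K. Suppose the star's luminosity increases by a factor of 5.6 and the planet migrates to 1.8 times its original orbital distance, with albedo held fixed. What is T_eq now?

T_eq ≈ 852 K

T_eq ∝ L^(1/4) · d^(−1/2).
T′ = 743 × 5.6^(1/4) / 1.8^(1/2) = 852 K.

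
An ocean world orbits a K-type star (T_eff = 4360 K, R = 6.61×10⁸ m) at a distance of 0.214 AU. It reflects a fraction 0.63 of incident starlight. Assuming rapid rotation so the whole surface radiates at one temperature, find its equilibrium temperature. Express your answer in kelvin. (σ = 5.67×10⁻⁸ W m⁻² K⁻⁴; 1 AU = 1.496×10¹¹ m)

T_eq ≈ 346 K

d = 0.214 AU = 3.20×10¹⁰ m.
L = 4πR_⋆²σT_⋆⁴ = 4π(6.61×10⁸)² × 5.67×10⁻⁸ × (4360)⁴ = 1.12×10²⁶ W.
S = L/(4πd²) = 8730 W m⁻².
Energy balance: absorbed = emitted ⇒ πR²·S(1−A) = 4πR²·σT_eq⁴, so T_eq⁴ = S(1−A)/(4σ).
T_eq = [8730 × 0.37 / (4 × 5.67×10⁻⁸)]^(1/4) = (1.42×10¹⁰)^(1/4) = 346 K.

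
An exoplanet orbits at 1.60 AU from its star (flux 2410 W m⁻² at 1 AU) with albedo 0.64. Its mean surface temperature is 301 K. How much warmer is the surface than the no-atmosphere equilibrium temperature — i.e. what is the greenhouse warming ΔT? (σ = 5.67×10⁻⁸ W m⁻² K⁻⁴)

ΔT ≈ 104.4 K

S = 2410/1.60² = 941.4 W m⁻².
T_eq = [S(1−A)/(4σ)]^(1/4) = [941.4×0.36/(4×5.67×10⁻⁸)]^(1/4) = 196.6 K.
ΔT = T_surf − T_eq = 301 − 196.6.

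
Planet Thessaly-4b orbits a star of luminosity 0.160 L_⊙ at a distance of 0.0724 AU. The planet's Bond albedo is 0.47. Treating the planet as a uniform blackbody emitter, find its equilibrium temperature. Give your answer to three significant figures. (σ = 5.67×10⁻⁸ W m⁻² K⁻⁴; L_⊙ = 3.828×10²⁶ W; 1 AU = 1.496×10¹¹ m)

d = 0.0724 AU = 1.08×10¹⁰ m.
L = 0.160 × 3.828×10²⁶ = 6.12×10²⁵ W.
Flux: S = L/(4πd²) = 6.12×10²⁵/(4π×(1.08×10¹⁰)²) = 4.15×10⁴ W m⁻².
Energy balance: absorbed = emitted ⇒ πR²·S(1−A) = 4πR²·σT_eq⁴, so T_eq⁴ = S(1−A)/(4σ).
T_eq = [4.15×10⁴ × 0.53 / (4 × 5.67×10⁻⁸)]^(1/4) = (9.71×10¹⁰)^(1/4) = 558 K.

T_eq ≈ 558 K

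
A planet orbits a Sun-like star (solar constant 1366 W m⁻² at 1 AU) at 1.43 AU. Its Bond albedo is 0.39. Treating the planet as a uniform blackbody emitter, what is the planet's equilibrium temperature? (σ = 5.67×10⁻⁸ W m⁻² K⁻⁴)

T_eq ≈ 206 K

Flux at 1.43 AU: S = 1366/1.43² = 668 W m⁻².
Energy balance: absorbed = emitted ⇒ πR²·S(1−A) = 4πR²·σT_eq⁴, so T_eq⁴ = S(1−A)/(4σ).
T_eq = [668 × 0.61 / (4 × 5.67×10⁻⁸)]^(1/4) = (1.80×10⁹)^(1/4) = 206 K.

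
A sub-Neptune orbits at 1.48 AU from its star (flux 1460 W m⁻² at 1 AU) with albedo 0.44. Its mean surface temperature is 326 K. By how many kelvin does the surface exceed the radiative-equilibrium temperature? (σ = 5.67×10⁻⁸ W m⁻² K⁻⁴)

S = 1460/1.48² = 666.5 W m⁻².
T_eq = [S(1−A)/(4σ)]^(1/4) = [666.5×0.56/(4×5.67×10⁻⁸)]^(1/4) = 201.4 K.
ΔT = T_surf − T_eq = 326 − 201.4.

ΔT ≈ 124.6 K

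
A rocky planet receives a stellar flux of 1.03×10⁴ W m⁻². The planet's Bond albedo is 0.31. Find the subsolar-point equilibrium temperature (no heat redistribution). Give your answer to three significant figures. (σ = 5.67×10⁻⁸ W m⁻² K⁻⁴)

At the subsolar point the surface absorbs S(1−A) and emits σT⁴ per unit area — no factor of 4, since only the local patch is in balance.
T = [1.03×10⁴ × 0.69 / 5.67×10⁻⁸]^(1/4) = (1.25×10¹¹)^(1/4) = 595 K.

T_ss ≈ 595 K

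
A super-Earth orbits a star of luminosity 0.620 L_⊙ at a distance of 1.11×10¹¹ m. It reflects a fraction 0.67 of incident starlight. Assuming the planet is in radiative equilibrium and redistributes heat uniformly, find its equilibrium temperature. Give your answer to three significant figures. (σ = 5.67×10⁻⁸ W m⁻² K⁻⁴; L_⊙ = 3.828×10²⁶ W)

T_eq ≈ 217 K

L = 0.620 × 3.828×10²⁶ = 2.37×10²⁶ W.
Flux: S = L/(4πd²) = 2.37×10²⁶/(4π×(1.11×10¹¹)²) = 1530 W m⁻².
Energy balance: absorbed = emitted ⇒ πR²·S(1−A) = 4πR²·σT_eq⁴, so T_eq⁴ = S(1−A)/(4σ).
T_eq = [1530 × 0.33 / (4 × 5.67×10⁻⁸)]^(1/4) = (2.23×10⁹)^(1/4) = 217 K.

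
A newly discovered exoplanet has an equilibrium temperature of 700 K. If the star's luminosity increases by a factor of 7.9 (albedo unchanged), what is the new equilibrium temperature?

T_eq ≈ 1170 K

T_eq ∝ L^(1/4) · d^(−1/2).
T′ = 700 × 7.9^(1/4) = 1170 K.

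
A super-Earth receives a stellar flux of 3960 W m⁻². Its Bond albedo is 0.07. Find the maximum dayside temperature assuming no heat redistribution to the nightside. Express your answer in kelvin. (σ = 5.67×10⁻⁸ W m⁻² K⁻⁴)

T_ss ≈ 505 K

With no redistribution each surface element balances locally: S(1−A) = σT⁴.
T = [3960 × 0.93 / 5.67×10⁻⁸]^(1/4) = (6.50×10¹⁰)^(1/4) = 505 K.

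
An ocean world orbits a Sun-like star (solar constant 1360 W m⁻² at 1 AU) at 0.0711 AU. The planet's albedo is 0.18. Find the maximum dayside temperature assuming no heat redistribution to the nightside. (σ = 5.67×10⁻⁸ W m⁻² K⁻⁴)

T_ss ≈ 1400 K

Flux at 0.0711 AU: S = 1360/0.0711² = 2.69×10⁵ W m⁻².
With no redistribution each surface element balances locally: S(1−A) = σT⁴.
T = [2.69×10⁵ × 0.82 / 5.67×10⁻⁸]^(1/4) = (3.89×10¹²)^(1/4) = 1400 K.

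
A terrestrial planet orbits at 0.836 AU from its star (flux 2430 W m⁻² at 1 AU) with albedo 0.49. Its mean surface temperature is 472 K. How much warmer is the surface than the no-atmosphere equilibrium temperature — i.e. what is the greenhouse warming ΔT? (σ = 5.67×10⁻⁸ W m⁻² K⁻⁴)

S = 2430/0.836² = 3477 W m⁻².
T_eq = [S(1−A)/(4σ)]^(1/4) = [3477×0.51/(4×5.67×10⁻⁸)]^(1/4) = 297.4 K.
ΔT = T_surf − T_eq = 472 − 297.4.

ΔT ≈ 174.6 K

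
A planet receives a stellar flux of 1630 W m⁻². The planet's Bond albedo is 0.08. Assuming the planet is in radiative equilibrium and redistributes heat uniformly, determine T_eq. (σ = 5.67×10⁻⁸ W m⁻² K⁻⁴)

T_eq ≈ 285 K

Energy balance: absorbed = emitted ⇒ πR²·S(1−A) = 4πR²·σT_eq⁴, so T_eq⁴ = S(1−A)/(4σ).
T_eq = [1630 × 0.92 / (4 × 5.67×10⁻⁸)]^(1/4) = (6.61×10⁹)^(1/4) = 285 K.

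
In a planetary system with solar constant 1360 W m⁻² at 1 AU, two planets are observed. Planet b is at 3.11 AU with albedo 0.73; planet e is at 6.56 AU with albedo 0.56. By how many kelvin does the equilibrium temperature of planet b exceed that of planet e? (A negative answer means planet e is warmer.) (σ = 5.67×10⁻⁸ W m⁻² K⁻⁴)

T_eq = [S₀(1−A)/(4σd²)]^(1/4), so T ∝ (1−A)^(1/4) / √d.
T₁ = [1360×0.27/(4×5.67×10⁻⁸×3.11²)]^(1/4) = 113.75 K.
T₂ = [1360×0.44/(4×5.67×10⁻⁸×6.56²)]^(1/4) = 88.49 K.

ΔT ≈ 25.3 K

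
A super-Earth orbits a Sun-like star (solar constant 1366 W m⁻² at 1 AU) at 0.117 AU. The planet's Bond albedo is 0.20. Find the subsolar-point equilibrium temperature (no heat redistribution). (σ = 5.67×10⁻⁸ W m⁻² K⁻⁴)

T_ss ≈ 1090 K

Flux at 0.117 AU: S = 1366/0.117² = 9.98×10⁴ W m⁻².
At the subsolar point the surface absorbs S(1−A) and emits σT⁴ per unit area — no factor of 4, since only the local patch is in balance.
T = [9.98×10⁴ × 0.80 / 5.67×10⁻⁸]^(1/4) = (1.41×10¹²)^(1/4) = 1090 K.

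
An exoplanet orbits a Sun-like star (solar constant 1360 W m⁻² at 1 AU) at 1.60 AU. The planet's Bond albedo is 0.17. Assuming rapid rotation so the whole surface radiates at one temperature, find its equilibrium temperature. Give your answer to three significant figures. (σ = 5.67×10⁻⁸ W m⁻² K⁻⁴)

Flux at 1.60 AU: S = 1360/1.60² = 531 W m⁻².
Energy balance: absorbed = emitted ⇒ πR²·S(1−A) = 4πR²·σT_eq⁴, so T_eq⁴ = S(1−A)/(4σ).
T_eq = [531 × 0.83 / (4 × 5.67×10⁻⁸)]^(1/4) = (1.94×10⁹)^(1/4) = 210 K.

T_eq ≈ 210 K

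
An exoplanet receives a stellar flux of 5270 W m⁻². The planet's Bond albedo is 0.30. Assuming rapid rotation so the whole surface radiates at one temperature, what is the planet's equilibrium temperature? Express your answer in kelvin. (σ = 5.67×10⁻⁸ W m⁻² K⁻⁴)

Energy balance: absorbed = emitted ⇒ πR²·S(1−A) = 4πR²·σT_eq⁴, so T_eq⁴ = S(1−A)/(4σ).
T_eq = [5270 × 0.70 / (4 × 5.67×10⁻⁸)]^(1/4) = (1.63×10¹⁰)^(1/4) = 357 K.

T_eq ≈ 357 K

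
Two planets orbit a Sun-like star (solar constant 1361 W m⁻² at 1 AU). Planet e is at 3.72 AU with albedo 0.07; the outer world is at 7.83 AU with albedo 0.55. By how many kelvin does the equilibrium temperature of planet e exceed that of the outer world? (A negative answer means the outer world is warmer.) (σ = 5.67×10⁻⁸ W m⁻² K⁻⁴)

ΔT ≈ 60.2 K

T_eq = [S₀(1−A)/(4σd²)]^(1/4), so T ∝ (1−A)^(1/4) / √d.
T₁ = [1361×0.93/(4×5.67×10⁻⁸×3.72²)]^(1/4) = 141.71 K.
T₂ = [1361×0.45/(4×5.67×10⁻⁸×7.83²)]^(1/4) = 81.47 K.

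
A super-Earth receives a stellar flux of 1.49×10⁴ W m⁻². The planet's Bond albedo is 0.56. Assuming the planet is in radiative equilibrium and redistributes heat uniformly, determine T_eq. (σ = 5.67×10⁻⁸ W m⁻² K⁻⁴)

Energy balance: absorbed = emitted ⇒ πR²·S(1−A) = 4πR²·σT_eq⁴, so T_eq⁴ = S(1−A)/(4σ).
T_eq = [1.49×10⁴ × 0.44 / (4 × 5.67×10⁻⁸)]^(1/4) = (2.89×10¹⁰)^(1/4) = 412 K.

T_eq ≈ 412 K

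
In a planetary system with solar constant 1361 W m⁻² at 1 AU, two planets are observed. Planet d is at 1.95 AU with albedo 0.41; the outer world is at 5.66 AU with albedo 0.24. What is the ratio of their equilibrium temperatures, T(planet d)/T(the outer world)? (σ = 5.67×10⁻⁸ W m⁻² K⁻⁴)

T₁/T₂ ≈ 1.599

T_eq = [S₀(1−A)/(4σd²)]^(1/4), so T ∝ (1−A)^(1/4) / √d.
T₁ = [1361×0.59/(4×5.67×10⁻⁸×1.95²)]^(1/4) = 174.68 K.
T₂ = [1361×0.76/(4×5.67×10⁻⁸×5.66²)]^(1/4) = 109.23 K.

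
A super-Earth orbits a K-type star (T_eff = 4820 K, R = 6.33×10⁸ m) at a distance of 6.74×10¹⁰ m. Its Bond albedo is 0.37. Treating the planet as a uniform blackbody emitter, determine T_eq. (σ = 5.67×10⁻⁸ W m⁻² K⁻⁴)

L = 4πR_⋆²σT_⋆⁴ = 4π(6.33×10⁸)² × 5.67×10⁻⁸ × (4820)⁴ = 1.54×10²⁶ W.
S = L/(4πd²) = 2700 W m⁻².
Energy balance: absorbed = emitted ⇒ πR²·S(1−A) = 4πR²·σT_eq⁴, so T_eq⁴ = S(1−A)/(4σ).
T_eq = [2700 × 0.63 / (4 × 5.67×10⁻⁸)]^(1/4) = (7.50×10⁹)^(1/4) = 294 K.

T_eq ≈ 294 K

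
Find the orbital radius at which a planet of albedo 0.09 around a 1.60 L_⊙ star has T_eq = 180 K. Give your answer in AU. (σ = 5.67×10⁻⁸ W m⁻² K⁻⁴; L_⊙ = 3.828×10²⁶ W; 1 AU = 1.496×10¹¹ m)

L = 1.60 × 3.828×10²⁶ = 6.12×10²⁶ W.
From T_eq⁴ = L(1−A)/(16πσd²): d = √[L(1−A)/(16πσT_eq⁴)].
d = √[6.12×10²⁶ × 0.91 / (16π × 5.67×10⁻⁸ × (180)⁴)] = 4.32×10¹¹ m = 2.89 AU.

d ≈ 2.89 AU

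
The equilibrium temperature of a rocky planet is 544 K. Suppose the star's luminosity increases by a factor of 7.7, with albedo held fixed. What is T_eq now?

T_eq ≈ 906 K

T_eq ∝ L^(1/4) · d^(−1/2).
T′ = 544 × 7.7^(1/4) = 906 K.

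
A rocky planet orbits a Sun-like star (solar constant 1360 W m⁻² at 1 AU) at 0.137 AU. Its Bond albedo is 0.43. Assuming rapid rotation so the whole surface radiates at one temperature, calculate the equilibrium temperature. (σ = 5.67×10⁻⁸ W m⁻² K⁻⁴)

T_eq ≈ 653 K

Flux at 0.137 AU: S = 1360/0.137² = 7.25×10⁴ W m⁻².
Energy balance: absorbed = emitted ⇒ πR²·S(1−A) = 4πR²·σT_eq⁴, so T_eq⁴ = S(1−A)/(4σ).
T_eq = [7.25×10⁴ × 0.57 / (4 × 5.67×10⁻⁸)]^(1/4) = (1.82×10¹¹)^(1/4) = 653 K.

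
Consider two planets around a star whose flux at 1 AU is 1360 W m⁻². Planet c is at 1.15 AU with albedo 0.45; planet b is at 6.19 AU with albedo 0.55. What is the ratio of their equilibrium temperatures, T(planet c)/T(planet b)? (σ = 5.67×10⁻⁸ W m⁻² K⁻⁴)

T_eq = [S₀(1−A)/(4σd²)]^(1/4), so T ∝ (1−A)^(1/4) / √d.
T₁ = [1360×0.55/(4×5.67×10⁻⁸×1.15²)]^(1/4) = 223.47 K.
T₂ = [1360×0.45/(4×5.67×10⁻⁸×6.19²)]^(1/4) = 91.61 K.

T₁/T₂ ≈ 2.439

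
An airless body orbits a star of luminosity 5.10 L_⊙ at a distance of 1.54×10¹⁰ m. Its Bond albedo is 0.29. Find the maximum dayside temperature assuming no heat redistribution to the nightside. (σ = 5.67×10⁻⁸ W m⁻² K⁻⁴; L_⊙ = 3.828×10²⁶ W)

T_ss ≈ 1690 K

L = 5.10 × 3.828×10²⁶ = 1.95×10²⁷ W.
Flux: S = L/(4πd²) = 1.95×10²⁷/(4π×(1.54×10¹⁰)²) = 6.55×10⁵ W m⁻².
With no redistribution each surface element balances locally: S(1−A) = σT⁴.
T = [6.55×10⁵ × 0.71 / 5.67×10⁻⁸]^(1/4) = (8.20×10¹²)^(1/4) = 1690 K.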